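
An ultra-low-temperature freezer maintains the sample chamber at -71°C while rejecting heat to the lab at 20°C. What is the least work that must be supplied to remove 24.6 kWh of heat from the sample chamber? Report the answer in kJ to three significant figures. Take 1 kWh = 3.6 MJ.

39900 kJ

In absolute terms T_C = 202.15 K and T_H = 293.15 K, so ΔT = 91.00 K.
The reversible limit is COP_R = T_C/ΔT = 2.221, so W_min = Q_C/COP = Q_C·ΔT/T_C.
W_min = 24.60 × 91.00/202.15 = 11.07 kWh = 39870 kJ.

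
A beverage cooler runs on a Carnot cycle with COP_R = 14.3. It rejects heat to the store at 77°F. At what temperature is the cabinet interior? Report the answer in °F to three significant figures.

For a Carnot refrigerator COP_R = T_C/(T_H − T_C), so T_C = COP·T_H/(1 + COP).
With T_H = 298.15 K, T_C = 14.3 × 298.15/15.30 = 278.66 K.
Converting, 278.66 K = 41.92°F.

41.9 °F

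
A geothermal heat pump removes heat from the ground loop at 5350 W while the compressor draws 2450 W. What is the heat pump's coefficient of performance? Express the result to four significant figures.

3.184

The first law gives Q̇_H = Q̇_C + Ẇ, so the three rates are Q̇_C = 5350, Q̇_H = 7800, Ẇ = 2450 W.
COP_HP = Q̇_H/Ẇ = 7800/2450 = 3.184.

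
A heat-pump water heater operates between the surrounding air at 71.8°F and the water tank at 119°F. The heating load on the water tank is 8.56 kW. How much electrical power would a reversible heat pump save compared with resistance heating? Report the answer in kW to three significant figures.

In absolute terms T_C = 295.26 K and T_H = 321.48 K, so ΔT = 26.22 K.
COP_Carnot = T_H/ΔT = 321.48/26.22 = 12.26.
Resistance heating needs Ẇ_res = Q̇_H = 8.560 kW; the reversible heat pump needs only Ẇ_hp = Q̇_H/COP = 0.6982 kW.
Saving = 8.560 − 0.6982 = 7.862 kW.

7.86 kW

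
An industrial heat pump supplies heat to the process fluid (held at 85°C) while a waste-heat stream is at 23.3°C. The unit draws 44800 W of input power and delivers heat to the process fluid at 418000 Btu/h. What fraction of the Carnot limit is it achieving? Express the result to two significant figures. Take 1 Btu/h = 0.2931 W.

0.47

Converting, Q̇_H = 418000 Btu/h = 122500 W, so COP_actual = Q̇_H/Ẇ = 122500/44800 = 2.735.
In absolute terms T_C = 296.45 K and T_H = 358.15 K, so ΔT = 61.70 K.
COP_Carnot = T_H/ΔT = 358.15/61.70 = 5.805.
η_II = COP_actual/COP_Carnot = 2.735/5.805 = 0.4711.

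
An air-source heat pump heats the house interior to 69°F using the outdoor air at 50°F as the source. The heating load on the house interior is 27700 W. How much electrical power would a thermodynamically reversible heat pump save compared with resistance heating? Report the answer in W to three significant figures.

In absolute terms T_C = 283.15 K and T_H = 293.71 K, so ΔT = 10.56 K.
COP_Carnot = T_H/ΔT = 293.71/10.56 = 27.82.
Resistance heating needs Ẇ_res = Q̇_H = 27700 W; the reversible heat pump needs only Ẇ_hp = Q̇_H/COP = 995.5 W.
Saving = 27700 − 995.5 = 26700 W.

26700 W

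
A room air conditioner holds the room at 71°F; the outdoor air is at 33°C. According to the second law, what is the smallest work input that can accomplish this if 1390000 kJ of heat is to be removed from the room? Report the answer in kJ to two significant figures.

In absolute terms T_C = 294.82 K and T_H = 306.15 K, so ΔT = 11.33 K.
The reversible limit is COP_R = T_C/ΔT = 26.01, so W_min = Q_C/COP = Q_C·ΔT/T_C.
W_min = 1390000 × 11.33/294.82 = 53430 kJ.

53000 kJ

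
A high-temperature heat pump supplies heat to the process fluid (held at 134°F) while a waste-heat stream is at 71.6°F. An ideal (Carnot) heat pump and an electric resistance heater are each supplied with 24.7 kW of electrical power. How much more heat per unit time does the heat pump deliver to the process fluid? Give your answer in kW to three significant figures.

In absolute terms T_C = 295.15 K and T_H = 329.82 K, so ΔT = 34.67 K.
COP_Carnot = T_H/ΔT = 329.82/34.67 = 9.514.
The heat pump delivers Q̇_H = COP × Ẇ = 235.0 kW; the resistance heater delivers Ẇ = 24.70 kW.
Extra = (COP − 1)·Ẇ = 210.3 kW.

210 kW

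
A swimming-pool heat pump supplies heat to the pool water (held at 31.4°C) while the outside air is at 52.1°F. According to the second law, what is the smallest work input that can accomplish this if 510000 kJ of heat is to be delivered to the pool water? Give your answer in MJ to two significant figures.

34 MJ

In absolute terms T_C = 284.32 K and T_H = 304.55 K, so ΔT = 20.23 K.
The reversible limit is COP_HP = T_H/ΔT = 15.05, so W_min = Q_H/COP = Q_H·ΔT/T_H.
W_min = 510000 × 20.23/304.55 = 33880 kJ = 33.88 MJ.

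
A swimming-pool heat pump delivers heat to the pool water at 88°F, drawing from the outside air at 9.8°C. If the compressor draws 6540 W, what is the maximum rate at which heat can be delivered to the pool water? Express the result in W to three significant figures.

In absolute terms T_C = 282.95 K and T_H = 304.26 K, so ΔT = 21.31 K.
COP_Carnot = T_H/ΔT = 304.26/21.31 = 14.28.
Q̇_max = COP_Carnot × Ẇ = 14.28 × 6540 W = 93370 W.

93400 W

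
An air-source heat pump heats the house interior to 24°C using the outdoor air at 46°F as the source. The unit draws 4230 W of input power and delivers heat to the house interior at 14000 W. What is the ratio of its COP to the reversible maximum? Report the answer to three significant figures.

0.181

COP_actual = Q̇_H/Ẇ = 14000/4230 = 3.310.
In absolute terms T_C = 280.93 K and T_H = 297.15 K, so ΔT = 16.22 K.
COP_Carnot = T_H/ΔT = 297.15/16.22 = 18.32.
η_II = COP_actual/COP_Carnot = 3.310/18.32 = 0.1807.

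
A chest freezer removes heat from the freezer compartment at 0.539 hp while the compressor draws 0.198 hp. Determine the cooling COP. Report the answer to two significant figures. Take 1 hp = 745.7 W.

2.7

The first law gives Q̇_H = Q̇_C + Ẇ, so the three rates are Q̇_C = 0.5390, Q̇_H = 0.7370, Ẇ = 0.1980 hp.
COP_R = Q̇_C/Ẇ = 0.5390/0.1980 = 2.722.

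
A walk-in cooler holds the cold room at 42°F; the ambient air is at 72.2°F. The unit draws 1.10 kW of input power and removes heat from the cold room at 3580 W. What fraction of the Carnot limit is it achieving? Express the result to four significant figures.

Converting, Q̇_C = 3580 W = 3.580 kW, so COP_actual = Q̇_C/Ẇ = 3.580/1.100 = 3.255.
In absolute terms T_C = 278.71 K and T_H = 295.48 K, so ΔT = 16.78 K.
COP_Carnot = T_C/ΔT = 278.71/16.78 = 16.61.
η_II = COP_actual/COP_Carnot = 3.255/16.61 = 0.1959.

0.1959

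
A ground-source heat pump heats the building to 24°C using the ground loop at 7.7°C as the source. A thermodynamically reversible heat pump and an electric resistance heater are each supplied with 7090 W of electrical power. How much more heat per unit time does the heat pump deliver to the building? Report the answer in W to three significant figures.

In absolute terms T_C = 280.85 K and T_H = 297.15 K, so ΔT = 16.30 K.
COP_Carnot = T_H/ΔT = 297.15/16.30 = 18.23.
The heat pump delivers Q̇_H = COP × Ẇ = 129300 W; the resistance heater delivers Ẇ = 7090 W.
Extra = (COP − 1)·Ẇ = 122200 W.

122000 W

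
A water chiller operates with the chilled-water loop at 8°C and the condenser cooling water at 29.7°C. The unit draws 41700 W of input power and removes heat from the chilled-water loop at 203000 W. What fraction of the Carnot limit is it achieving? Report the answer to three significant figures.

0.376

COP_actual = Q̇_C/Ẇ = 203000/41700 = 4.868.
In absolute terms T_C = 281.15 K and T_H = 302.85 K, so ΔT = 21.70 K.
COP_Carnot = T_C/ΔT = 281.15/21.70 = 12.96.
η_II = COP_actual/COP_Carnot = 4.868/12.96 = 0.3757.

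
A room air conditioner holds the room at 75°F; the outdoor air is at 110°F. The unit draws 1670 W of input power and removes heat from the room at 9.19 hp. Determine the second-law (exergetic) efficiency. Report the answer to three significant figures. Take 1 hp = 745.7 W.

Converting, Q̇_C = 9.190 hp = 6853 W, so COP_actual = Q̇_C/Ẇ = 6853/1670 = 4.104.
In absolute terms T_C = 297.04 K and T_H = 316.48 K, so ΔT = 19.44 K.
COP_Carnot = T_C/ΔT = 297.04/19.44 = 15.28.
η_II = COP_actual/COP_Carnot = 4.104/15.28 = 0.2686.

0.269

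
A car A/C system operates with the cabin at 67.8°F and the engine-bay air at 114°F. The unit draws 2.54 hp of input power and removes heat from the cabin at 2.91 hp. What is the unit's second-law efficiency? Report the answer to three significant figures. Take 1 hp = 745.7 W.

COP_actual = Q̇_C/Ẇ = 2.910/2.540 = 1.146.
In absolute terms T_C = 293.04 K and T_H = 318.71 K, so ΔT = 25.67 K.
COP_Carnot = T_C/ΔT = 293.04/25.67 = 11.42.
η_II = COP_actual/COP_Carnot = 1.146/11.42 = 0.1003.

0.100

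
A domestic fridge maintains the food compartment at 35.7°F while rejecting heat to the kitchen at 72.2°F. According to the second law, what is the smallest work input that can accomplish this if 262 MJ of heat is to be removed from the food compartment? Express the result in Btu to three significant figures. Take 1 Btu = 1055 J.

18300 Btu

In absolute terms T_C = 275.21 K and T_H = 295.48 K, so ΔT = 20.28 K.
The reversible limit is COP_R = T_C/ΔT = 13.57, so W_min = Q_C/COP = Q_C·ΔT/T_C.
W_min = 262.0 × 20.28/275.21 = 19.30 MJ = 18300 Btu.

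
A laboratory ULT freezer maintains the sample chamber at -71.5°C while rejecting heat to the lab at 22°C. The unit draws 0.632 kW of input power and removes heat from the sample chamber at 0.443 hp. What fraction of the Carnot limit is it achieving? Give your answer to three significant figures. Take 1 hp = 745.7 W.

0.242

Converting, Q̇_C = 0.4430 hp = 0.3303 kW, so COP_actual = Q̇_C/Ẇ = 0.3303/0.6320 = 0.5227.
In absolute terms T_C = 201.65 K and T_H = 295.15 K, so ΔT = 93.50 K.
COP_Carnot = T_C/ΔT = 201.65/93.50 = 2.157.
η_II = COP_actual/COP_Carnot = 0.5227/2.157 = 0.2424.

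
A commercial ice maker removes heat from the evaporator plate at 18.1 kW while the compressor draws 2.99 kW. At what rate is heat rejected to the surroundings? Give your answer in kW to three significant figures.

For a cyclic device the first law requires Q̇_H = Q̇_C + Ẇ.
Q̇_H = Q̇_C + Ẇ = 21.09 kW.

21.1 kW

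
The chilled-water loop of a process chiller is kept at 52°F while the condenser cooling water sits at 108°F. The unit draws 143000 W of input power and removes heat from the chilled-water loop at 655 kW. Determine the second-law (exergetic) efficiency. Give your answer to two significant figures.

Converting, Q̇_C = 655.0 kW = 655000 W, so COP_actual = Q̇_C/Ẇ = 655000/143000 = 4.580.
In absolute terms T_C = 284.26 K and T_H = 315.37 K, so ΔT = 31.11 K.
COP_Carnot = T_C/ΔT = 284.26/31.11 = 9.137.
η_II = COP_actual/COP_Carnot = 4.580/9.137 = 0.5013.

0.50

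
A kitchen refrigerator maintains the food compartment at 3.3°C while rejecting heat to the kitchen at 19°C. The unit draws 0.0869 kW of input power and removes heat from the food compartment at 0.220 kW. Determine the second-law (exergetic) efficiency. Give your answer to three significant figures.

0.144

COP_actual = Q̇_C/Ẇ = 0.2200/0.08690 = 2.532.
In absolute terms T_C = 276.45 K and T_H = 292.15 K, so ΔT = 15.70 K.
COP_Carnot = T_C/ΔT = 276.45/15.70 = 17.61.
η_II = COP_actual/COP_Carnot = 2.532/17.61 = 0.1438.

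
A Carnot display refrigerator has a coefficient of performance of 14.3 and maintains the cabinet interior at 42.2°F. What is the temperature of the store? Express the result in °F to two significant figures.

77 °F

COP_R = T_C/(T_H − T_C) gives T_H − T_C = T_C/COP.
With T_C = 278.82 K, T_H = 278.82 × (1 + 1/14.3) = 298.31 K.
Converting, 298.31 K = 77.30°F.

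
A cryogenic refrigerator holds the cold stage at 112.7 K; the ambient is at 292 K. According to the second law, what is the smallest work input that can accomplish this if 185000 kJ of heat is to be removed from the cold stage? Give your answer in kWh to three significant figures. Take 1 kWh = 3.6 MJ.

The reservoir spacing is ΔT = 292 − 112.7 = 179.3 K.
The reversible limit is COP_R = T_C/ΔT = 0.6286, so W_min = Q_C/COP = Q_C·ΔT/T_C.
W_min = 185000 × 179.3/112.70 = 294300 kJ = 81.76 kWh.

81.8 kWh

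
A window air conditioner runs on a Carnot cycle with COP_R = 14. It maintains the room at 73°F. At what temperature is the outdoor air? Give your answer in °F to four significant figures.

COP_R = T_C/(T_H − T_C) gives T_H − T_C = T_C/COP.
With T_C = 295.93 K, T_H = 295.93 × (1 + 1/14) = 317.07 K.
Converting, 317.07 K = 111.05°F.

111.0 °F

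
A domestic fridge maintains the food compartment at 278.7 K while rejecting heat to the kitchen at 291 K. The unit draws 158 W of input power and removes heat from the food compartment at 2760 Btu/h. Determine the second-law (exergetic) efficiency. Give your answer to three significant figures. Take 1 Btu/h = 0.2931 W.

Converting, Q̇_C = 2760 Btu/h = 809.0 W, so COP_actual = Q̇_C/Ẇ = 809.0/158.0 = 5.120.
The reservoir spacing is ΔT = 291 − 278.7 = 12.30 K.
COP_Carnot = T_C/ΔT = 278.70/12.30 = 22.66.
η_II = COP_actual/COP_Carnot = 5.120/22.66 = 0.2260.

0.226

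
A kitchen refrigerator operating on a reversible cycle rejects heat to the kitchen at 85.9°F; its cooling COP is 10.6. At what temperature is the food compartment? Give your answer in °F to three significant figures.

38.9 °F

For a Carnot refrigerator COP_R = T_C/(T_H − T_C), so T_C = COP·T_H/(1 + COP).
With T_H = 303.09 K, T_C = 10.6 × 303.09/11.60 = 276.97 K.
Converting, 276.97 K = 38.87°F.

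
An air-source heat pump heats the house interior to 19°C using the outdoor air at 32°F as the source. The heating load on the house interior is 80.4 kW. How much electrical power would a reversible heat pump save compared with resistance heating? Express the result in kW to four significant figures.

In absolute terms T_C = 273.15 K and T_H = 292.15 K, so ΔT = 19.00 K.
COP_Carnot = T_H/ΔT = 292.15/19.00 = 15.38.
Resistance heating needs Ẇ_res = Q̇_H = 80.40 kW; the reversible heat pump needs only Ẇ_hp = Q̇_H/COP = 5.229 kW.
Saving = 80.40 − 5.229 = 75.17 kW.

75.17 kW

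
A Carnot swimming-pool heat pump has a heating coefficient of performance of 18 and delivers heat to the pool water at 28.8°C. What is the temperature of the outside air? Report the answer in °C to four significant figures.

12.03 °C

COP_HP = T_H/(T_H − T_C) gives T_H − T_C = T_H/COP.
With T_H = 301.95 K, T_C = 301.95 × (1 − 1/18) = 285.17 K.
Converting, 285.17 K = 12.02°C.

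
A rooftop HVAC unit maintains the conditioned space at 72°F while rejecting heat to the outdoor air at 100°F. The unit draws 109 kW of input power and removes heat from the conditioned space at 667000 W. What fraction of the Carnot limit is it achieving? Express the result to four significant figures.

0.3223

Converting, Q̇_C = 667000 W = 667.0 kW, so COP_actual = Q̇_C/Ẇ = 667.0/109.0 = 6.119.
In absolute terms T_C = 295.37 K and T_H = 310.93 K, so ΔT = 15.56 K.
COP_Carnot = T_C/ΔT = 295.37/15.56 = 18.99.
η_II = COP_actual/COP_Carnot = 6.119/18.99 = 0.3223.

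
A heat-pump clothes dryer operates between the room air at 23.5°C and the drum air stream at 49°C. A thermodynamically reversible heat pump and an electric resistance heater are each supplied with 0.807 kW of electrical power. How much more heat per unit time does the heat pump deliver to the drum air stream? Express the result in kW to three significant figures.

9.39 kW

In absolute terms T_C = 296.65 K and T_H = 322.15 K, so ΔT = 25.50 K.
COP_Carnot = T_H/ΔT = 322.15/25.50 = 12.63.
The heat pump delivers Q̇_H = COP × Ẇ = 10.20 kW; the resistance heater delivers Ẇ = 0.8070 kW.
Extra = (COP − 1)·Ẇ = 9.388 kW.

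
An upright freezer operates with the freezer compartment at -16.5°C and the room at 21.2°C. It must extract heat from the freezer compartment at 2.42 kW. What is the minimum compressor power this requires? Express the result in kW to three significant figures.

0.355 kW

In absolute terms T_C = 256.65 K and T_H = 294.35 K, so ΔT = 37.70 K.
COP_Carnot = T_C/ΔT = 256.65/37.70 = 6.808.
Ẇ_min = Q̇/COP_Carnot = 2.420/6.808 = 0.3555 kW.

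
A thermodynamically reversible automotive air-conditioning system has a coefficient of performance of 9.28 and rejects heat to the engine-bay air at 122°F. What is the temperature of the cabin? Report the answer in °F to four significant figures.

For a Carnot refrigerator COP_R = T_C/(T_H − T_C), so T_C = COP·T_H/(1 + COP).
With T_H = 323.15 K, T_C = 9.28 × 323.15/10.28 = 291.72 K.
Converting, 291.72 K = 65.42°F.

65.42 °F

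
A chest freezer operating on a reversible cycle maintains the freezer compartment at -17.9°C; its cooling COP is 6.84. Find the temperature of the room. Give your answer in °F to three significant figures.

67.0 °F

COP_R = T_C/(T_H − T_C) gives T_H − T_C = T_C/COP.
With T_C = 255.25 K, T_H = 255.25 × (1 + 1/6.84) = 292.57 K.
Converting, 292.57 K = 66.95°F.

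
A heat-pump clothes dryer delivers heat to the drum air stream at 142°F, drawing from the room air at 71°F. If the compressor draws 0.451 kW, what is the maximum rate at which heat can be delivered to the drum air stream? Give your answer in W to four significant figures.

In absolute terms T_C = 294.82 K and T_H = 334.26 K, so ΔT = 39.44 K.
COP_Carnot = T_H/ΔT = 334.26/39.44 = 8.474.
Q̇_max = COP_Carnot × Ẇ = 8.474 × 0.4510 kW = 3.822 kW = 3822 W.

3822 W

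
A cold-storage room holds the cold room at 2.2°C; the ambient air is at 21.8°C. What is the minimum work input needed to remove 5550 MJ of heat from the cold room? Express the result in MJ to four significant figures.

In absolute terms T_C = 275.35 K and T_H = 294.95 K, so ΔT = 19.60 K.
The reversible limit is COP_R = T_C/ΔT = 14.05, so W_min = Q_C/COP = Q_C·ΔT/T_C.
W_min = 5550 × 19.60/275.35 = 395.1 MJ.

395.1 MJ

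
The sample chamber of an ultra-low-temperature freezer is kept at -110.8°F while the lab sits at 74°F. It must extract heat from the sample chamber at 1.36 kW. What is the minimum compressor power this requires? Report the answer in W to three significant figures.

In absolute terms T_C = 193.82 K and T_H = 296.48 K, so ΔT = 102.7 K.
COP_Carnot = T_C/ΔT = 193.82/102.7 = 1.888.
Ẇ_min = Q̇/COP_Carnot = 1.360/1.888 = 0.7204 kW = 720.4 W.

720 W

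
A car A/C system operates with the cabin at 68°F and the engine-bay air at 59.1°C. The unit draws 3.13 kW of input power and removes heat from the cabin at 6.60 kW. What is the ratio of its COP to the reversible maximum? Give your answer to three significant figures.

COP_actual = Q̇_C/Ẇ = 6.600/3.130 = 2.109.
In absolute terms T_C = 293.15 K and T_H = 332.25 K, so ΔT = 39.10 K.
COP_Carnot = T_C/ΔT = 293.15/39.10 = 7.497.
η_II = COP_actual/COP_Carnot = 2.109/7.497 = 0.2812.

0.281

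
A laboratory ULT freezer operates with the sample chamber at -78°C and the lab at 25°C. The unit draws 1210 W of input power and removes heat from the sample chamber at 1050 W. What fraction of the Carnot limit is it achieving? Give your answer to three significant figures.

0.458

COP_actual = Q̇_C/Ẇ = 1050/1210 = 0.8678.
In absolute terms T_C = 195.15 K and T_H = 298.15 K, so ΔT = 103.0 K.
COP_Carnot = T_C/ΔT = 195.15/103.0 = 1.895.
η_II = COP_actual/COP_Carnot = 0.8678/1.895 = 0.4580.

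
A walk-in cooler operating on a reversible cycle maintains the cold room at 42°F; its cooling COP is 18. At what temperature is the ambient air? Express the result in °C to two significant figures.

21 °C

COP_R = T_C/(T_H − T_C) gives T_H − T_C = T_C/COP.
With T_C = 278.71 K, T_H = 278.71 × (1 + 1/18) = 294.19 K.
Converting, 294.19 K = 21.04°C.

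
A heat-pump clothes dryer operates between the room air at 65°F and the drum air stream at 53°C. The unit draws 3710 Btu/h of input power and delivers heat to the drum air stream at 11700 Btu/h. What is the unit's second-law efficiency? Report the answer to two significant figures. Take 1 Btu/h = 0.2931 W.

COP_actual = Q̇_H/Ẇ = 11700/3710 = 3.154.
In absolute terms T_C = 291.48 K and T_H = 326.15 K, so ΔT = 34.67 K.
COP_Carnot = T_H/ΔT = 326.15/34.67 = 9.408.
η_II = COP_actual/COP_Carnot = 3.154/9.408 = 0.3352.

0.34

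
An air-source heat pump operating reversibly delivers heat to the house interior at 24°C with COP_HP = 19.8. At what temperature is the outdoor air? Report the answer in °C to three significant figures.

8.99 °C

COP_HP = T_H/(T_H − T_C) gives T_H − T_C = T_H/COP.
With T_H = 297.15 K, T_C = 297.15 × (1 − 1/19.8) = 282.14 K.
Converting, 282.14 K = 8.99°C.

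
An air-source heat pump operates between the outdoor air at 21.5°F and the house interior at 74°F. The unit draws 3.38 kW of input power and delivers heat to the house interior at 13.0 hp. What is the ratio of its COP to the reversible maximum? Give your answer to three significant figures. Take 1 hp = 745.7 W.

0.282

Converting, Q̇_H = 13.00 hp = 9.694 kW, so COP_actual = Q̇_H/Ẇ = 9.694/3.380 = 2.868.
In absolute terms T_C = 267.32 K and T_H = 296.48 K, so ΔT = 29.17 K.
COP_Carnot = T_H/ΔT = 296.48/29.17 = 10.17.
η_II = COP_actual/COP_Carnot = 2.868/10.17 = 0.2821.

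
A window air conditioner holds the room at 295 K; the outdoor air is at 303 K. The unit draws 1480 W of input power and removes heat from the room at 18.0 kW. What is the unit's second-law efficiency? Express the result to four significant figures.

Converting, Q̇_C = 18.00 kW = 18000 W, so COP_actual = Q̇_C/Ẇ = 18000/1480 = 12.16.
The reservoir spacing is ΔT = 303 − 295 = 8.000 K.
COP_Carnot = T_C/ΔT = 295.00/8.000 = 36.88.
η_II = COP_actual/COP_Carnot = 12.16/36.88 = 0.3298.

0.3298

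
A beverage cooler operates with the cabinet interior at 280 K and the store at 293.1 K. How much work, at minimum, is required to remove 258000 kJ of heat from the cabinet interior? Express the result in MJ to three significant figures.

12.1 MJ

The reservoir spacing is ΔT = 293.1 − 280 = 13.10 K.
The reversible limit is COP_R = T_C/ΔT = 21.37, so W_min = Q_C/COP = Q_C·ΔT/T_C.
W_min = 258000 × 13.10/280.00 = 12070 kJ = 12.07 MJ.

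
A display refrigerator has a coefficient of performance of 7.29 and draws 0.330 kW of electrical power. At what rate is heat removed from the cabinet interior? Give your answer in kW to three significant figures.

Q̇_C = COP × Ẇ = 7.29 × 0.3300 = 2.406 kW.

2.41 kW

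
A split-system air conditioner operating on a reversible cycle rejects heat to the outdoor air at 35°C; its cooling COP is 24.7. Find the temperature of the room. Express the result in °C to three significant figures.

23.0 °C

For a Carnot refrigerator COP_R = T_C/(T_H − T_C), so T_C = COP·T_H/(1 + COP).
With T_H = 308.15 K, T_C = 24.7 × 308.15/25.70 = 296.16 K.
Converting, 296.16 K = 23.01°C.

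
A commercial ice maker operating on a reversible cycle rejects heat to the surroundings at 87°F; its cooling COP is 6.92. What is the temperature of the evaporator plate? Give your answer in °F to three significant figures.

18.0 °F

For a Carnot refrigerator COP_R = T_C/(T_H − T_C), so T_C = COP·T_H/(1 + COP).
With T_H = 303.71 K, T_C = 6.92 × 303.71/7.920 = 265.36 K.
Converting, 265.36 K = 17.98°F.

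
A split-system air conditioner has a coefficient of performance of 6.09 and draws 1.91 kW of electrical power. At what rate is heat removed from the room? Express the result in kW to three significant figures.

11.6 kW

Q̇_C = COP × Ẇ = 6.09 × 1.910 = 11.63 kW.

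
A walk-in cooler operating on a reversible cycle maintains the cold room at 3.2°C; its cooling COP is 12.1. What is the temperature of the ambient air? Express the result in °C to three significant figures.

26.0 °C

COP_R = T_C/(T_H − T_C) gives T_H − T_C = T_C/COP.
With T_C = 276.35 K, T_H = 276.35 × (1 + 1/12.1) = 299.19 K.
Converting, 299.19 K = 26.04°C.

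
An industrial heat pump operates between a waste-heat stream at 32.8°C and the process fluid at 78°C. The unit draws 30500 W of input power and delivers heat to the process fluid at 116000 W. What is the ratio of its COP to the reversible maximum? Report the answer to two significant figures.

COP_actual = Q̇_H/Ẇ = 116000/30500 = 3.803.
In absolute terms T_C = 305.95 K and T_H = 351.15 K, so ΔT = 45.20 K.
COP_Carnot = T_H/ΔT = 351.15/45.20 = 7.769.
η_II = COP_actual/COP_Carnot = 3.803/7.769 = 0.4896.

0.49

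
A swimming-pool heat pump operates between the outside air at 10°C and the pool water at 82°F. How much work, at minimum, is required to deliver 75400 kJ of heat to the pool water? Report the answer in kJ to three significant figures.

4450 kJ

In absolute terms T_C = 283.15 K and T_H = 300.93 K, so ΔT = 17.78 K.
The reversible limit is COP_HP = T_H/ΔT = 16.93, so W_min = Q_H/COP = Q_H·ΔT/T_H.
W_min = 75400 × 17.78/300.93 = 4454 kJ.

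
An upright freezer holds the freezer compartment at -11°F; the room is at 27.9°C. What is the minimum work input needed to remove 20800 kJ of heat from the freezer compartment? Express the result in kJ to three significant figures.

4320 kJ

In absolute terms T_C = 249.26 K and T_H = 301.05 K, so ΔT = 51.79 K.
The reversible limit is COP_R = T_C/ΔT = 4.813, so W_min = Q_C/COP = Q_C·ΔT/T_C.
W_min = 20800 × 51.79/249.26 = 4322 kJ.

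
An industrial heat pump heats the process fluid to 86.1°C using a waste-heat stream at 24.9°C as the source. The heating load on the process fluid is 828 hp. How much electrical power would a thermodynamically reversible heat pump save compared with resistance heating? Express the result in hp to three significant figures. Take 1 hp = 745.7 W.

In absolute terms T_C = 298.05 K and T_H = 359.25 K, so ΔT = 61.20 K.
COP_Carnot = T_H/ΔT = 359.25/61.20 = 5.870.
Resistance heating needs Ẇ_res = Q̇_H = 828.0 hp; the reversible heat pump needs only Ẇ_hp = Q̇_H/COP = 141.1 hp.
Saving = 828.0 − 141.1 = 686.9 hp.

687 hp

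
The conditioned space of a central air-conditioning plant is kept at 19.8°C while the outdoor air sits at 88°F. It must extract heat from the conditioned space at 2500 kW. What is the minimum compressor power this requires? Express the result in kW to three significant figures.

In absolute terms T_C = 292.95 K and T_H = 304.26 K, so ΔT = 11.31 K.
COP_Carnot = T_C/ΔT = 292.95/11.31 = 25.90.
Ẇ_min = Q̇/COP_Carnot = 2500/25.90 = 96.53 kW.

96.5 kW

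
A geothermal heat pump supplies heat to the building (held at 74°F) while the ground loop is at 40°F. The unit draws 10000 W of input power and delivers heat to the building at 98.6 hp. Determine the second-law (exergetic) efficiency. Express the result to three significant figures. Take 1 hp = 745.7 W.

Converting, Q̇_H = 98.60 hp = 73530 W, so COP_actual = Q̇_H/Ẇ = 73530/10000 = 7.353.
In absolute terms T_C = 277.59 K and T_H = 296.48 K, so ΔT = 18.89 K.
COP_Carnot = T_H/ΔT = 296.48/18.89 = 15.70.
η_II = COP_actual/COP_Carnot = 7.353/15.70 = 0.4684.

0.468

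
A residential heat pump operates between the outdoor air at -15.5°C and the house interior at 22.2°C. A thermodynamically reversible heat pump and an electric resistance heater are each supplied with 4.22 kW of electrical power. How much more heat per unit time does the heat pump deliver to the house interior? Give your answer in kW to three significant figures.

In absolute terms T_C = 257.65 K and T_H = 295.35 K, so ΔT = 37.70 K.
COP_Carnot = T_H/ΔT = 295.35/37.70 = 7.834.
The heat pump delivers Q̇_H = COP × Ẇ = 33.06 kW; the resistance heater delivers Ẇ = 4.220 kW.
Extra = (COP − 1)·Ẇ = 28.84 kW.

28.8 kW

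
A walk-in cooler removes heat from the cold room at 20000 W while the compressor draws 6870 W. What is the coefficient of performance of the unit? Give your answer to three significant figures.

The first law gives Q̇_H = Q̇_C + Ẇ, so the three rates are Q̇_C = 20000, Q̇_H = 26870, Ẇ = 6870 W.
COP_R = Q̇_C/Ẇ = 20000/6870 = 2.911.

2.91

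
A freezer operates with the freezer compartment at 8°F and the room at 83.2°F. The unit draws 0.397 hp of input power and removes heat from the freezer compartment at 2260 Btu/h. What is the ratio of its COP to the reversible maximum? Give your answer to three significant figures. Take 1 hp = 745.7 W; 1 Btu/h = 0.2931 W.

0.360

Converting, Q̇_C = 2260 Btu/h = 0.8883 hp, so COP_actual = Q̇_C/Ẇ = 0.8883/0.3970 = 2.238.
In absolute terms T_C = 259.82 K and T_H = 301.59 K, so ΔT = 41.78 K.
COP_Carnot = T_C/ΔT = 259.82/41.78 = 6.219.
η_II = COP_actual/COP_Carnot = 2.238/6.219 = 0.3598.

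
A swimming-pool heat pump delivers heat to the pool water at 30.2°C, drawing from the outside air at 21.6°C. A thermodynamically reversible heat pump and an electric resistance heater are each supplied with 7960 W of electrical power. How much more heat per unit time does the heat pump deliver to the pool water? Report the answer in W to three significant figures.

In absolute terms T_C = 294.75 K and T_H = 303.35 K, so ΔT = 8.600 K.
COP_Carnot = T_H/ΔT = 303.35/8.600 = 35.27.
The heat pump delivers Q̇_H = COP × Ẇ = 280800 W; the resistance heater delivers Ẇ = 7960 W.
Extra = (COP − 1)·Ẇ = 272800 W.

273000 W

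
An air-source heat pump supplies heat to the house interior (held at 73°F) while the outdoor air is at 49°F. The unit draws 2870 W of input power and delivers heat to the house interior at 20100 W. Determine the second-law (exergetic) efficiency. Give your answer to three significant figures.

COP_actual = Q̇_H/Ẇ = 20100/2870 = 7.003.
In absolute terms T_C = 282.59 K and T_H = 295.93 K, so ΔT = 13.33 K.
COP_Carnot = T_H/ΔT = 295.93/13.33 = 22.19.
η_II = COP_actual/COP_Carnot = 7.003/22.19 = 0.3155.

0.316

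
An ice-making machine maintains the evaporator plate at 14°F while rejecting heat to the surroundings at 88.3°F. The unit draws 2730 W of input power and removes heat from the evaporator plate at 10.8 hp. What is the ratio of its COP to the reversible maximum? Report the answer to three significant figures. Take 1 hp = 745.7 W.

0.463

Converting, Q̇_C = 10.80 hp = 8054 W, so COP_actual = Q̇_C/Ẇ = 8054/2730 = 2.950.
In absolute terms T_C = 263.15 K and T_H = 304.43 K, so ΔT = 41.28 K.
COP_Carnot = T_C/ΔT = 263.15/41.28 = 6.375.
η_II = COP_actual/COP_Carnot = 2.950/6.375 = 0.4627.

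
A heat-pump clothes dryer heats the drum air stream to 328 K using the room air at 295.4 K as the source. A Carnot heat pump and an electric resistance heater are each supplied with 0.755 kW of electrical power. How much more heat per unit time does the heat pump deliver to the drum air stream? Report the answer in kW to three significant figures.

The reservoir spacing is ΔT = 328 − 295.4 = 32.60 K.
COP_Carnot = T_H/ΔT = 328.00/32.60 = 10.06.
The heat pump delivers Q̇_H = COP × Ẇ = 7.596 kW; the resistance heater delivers Ẇ = 0.7550 kW.
Extra = (COP − 1)·Ẇ = 6.841 kW.

6.84 kW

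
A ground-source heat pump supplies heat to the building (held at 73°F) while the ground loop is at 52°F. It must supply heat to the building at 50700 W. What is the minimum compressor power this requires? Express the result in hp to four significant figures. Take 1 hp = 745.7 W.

2.680 hp

In absolute terms T_C = 284.26 K and T_H = 295.93 K, so ΔT = 11.67 K.
COP_Carnot = T_H/ΔT = 295.93/11.67 = 25.37.
Ẇ_min = Q̇/COP_Carnot = 50700/25.37 = 1999 W = 2.680 hp.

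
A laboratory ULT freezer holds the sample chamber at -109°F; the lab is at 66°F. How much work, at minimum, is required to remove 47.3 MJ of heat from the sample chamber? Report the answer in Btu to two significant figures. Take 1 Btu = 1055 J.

22000 Btu

In absolute terms T_C = 194.82 K and T_H = 292.04 K, so ΔT = 97.22 K.
The reversible limit is COP_R = T_C/ΔT = 2.004, so W_min = Q_C/COP = Q_C·ΔT/T_C.
W_min = 47.30 × 97.22/194.82 = 23.60 MJ = 22370 Btu.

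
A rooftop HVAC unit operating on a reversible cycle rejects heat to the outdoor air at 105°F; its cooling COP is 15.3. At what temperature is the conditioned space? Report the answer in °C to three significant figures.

21.3 °C

For a Carnot refrigerator COP_R = T_C/(T_H − T_C), so T_C = COP·T_H/(1 + COP).
With T_H = 313.71 K, T_C = 15.3 × 313.71/16.30 = 294.46 K.
Converting, 294.46 K = 21.31°C.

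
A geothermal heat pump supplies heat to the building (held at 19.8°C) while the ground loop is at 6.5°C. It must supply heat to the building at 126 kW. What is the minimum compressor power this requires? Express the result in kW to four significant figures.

5.720 kW

In absolute terms T_C = 279.65 K and T_H = 292.95 K, so ΔT = 13.30 K.
COP_Carnot = T_H/ΔT = 292.95/13.30 = 22.03.
Ẇ_min = Q̇/COP_Carnot = 126.0/22.03 = 5.720 kW.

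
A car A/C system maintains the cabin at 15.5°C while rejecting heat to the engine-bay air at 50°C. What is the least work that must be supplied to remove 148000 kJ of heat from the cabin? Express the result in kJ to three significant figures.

17700 kJ

In absolute terms T_C = 288.65 K and T_H = 323.15 K, so ΔT = 34.50 K.
The reversible limit is COP_R = T_C/ΔT = 8.367, so W_min = Q_C/COP = Q_C·ΔT/T_C.
W_min = 148000 × 34.50/288.65 = 17690 kJ.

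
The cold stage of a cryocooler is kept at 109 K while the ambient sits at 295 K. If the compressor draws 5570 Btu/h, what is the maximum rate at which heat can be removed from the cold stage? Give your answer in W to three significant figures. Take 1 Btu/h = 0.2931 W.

The reservoir spacing is ΔT = 295 − 109 = 186.0 K.
COP_Carnot = T_C/ΔT = 109.00/186.0 = 0.5860.
Q̇_max = COP_Carnot × Ẇ = 0.5860 × 5570 Btu/h = 3264 Btu/h = 956.7 W.

957 W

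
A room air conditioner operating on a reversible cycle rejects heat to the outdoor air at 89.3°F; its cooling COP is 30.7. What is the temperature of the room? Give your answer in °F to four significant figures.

71.98 °F

For a Carnot refrigerator COP_R = T_C/(T_H − T_C), so T_C = COP·T_H/(1 + COP).
With T_H = 304.98 K, T_C = 30.7 × 304.98/31.70 = 295.36 K.
Converting, 295.36 K = 71.98°F.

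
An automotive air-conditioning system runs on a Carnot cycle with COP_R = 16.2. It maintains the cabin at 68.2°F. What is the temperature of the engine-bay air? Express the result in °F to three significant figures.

101 °F

COP_R = T_C/(T_H − T_C) gives T_H − T_C = T_C/COP.
With T_C = 293.26 K, T_H = 293.26 × (1 + 1/16.2) = 311.36 K.
Converting, 311.36 K = 100.78°F.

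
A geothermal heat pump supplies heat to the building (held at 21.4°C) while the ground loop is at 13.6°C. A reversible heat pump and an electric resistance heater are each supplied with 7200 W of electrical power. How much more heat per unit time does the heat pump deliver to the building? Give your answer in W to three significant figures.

In absolute terms T_C = 286.75 K and T_H = 294.55 K, so ΔT = 7.800 K.
COP_Carnot = T_H/ΔT = 294.55/7.800 = 37.76.
The heat pump delivers Q̇_H = COP × Ẇ = 271900 W; the resistance heater delivers Ẇ = 7200 W.
Extra = (COP − 1)·Ẇ = 264700 W.

265000 W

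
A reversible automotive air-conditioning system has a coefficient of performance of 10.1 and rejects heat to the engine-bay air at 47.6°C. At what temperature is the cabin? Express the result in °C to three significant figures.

For a Carnot refrigerator COP_R = T_C/(T_H − T_C), so T_C = COP·T_H/(1 + COP).
With T_H = 320.75 K, T_C = 10.1 × 320.75/11.10 = 291.85 K.
Converting, 291.85 K = 18.70°C.

18.7 °C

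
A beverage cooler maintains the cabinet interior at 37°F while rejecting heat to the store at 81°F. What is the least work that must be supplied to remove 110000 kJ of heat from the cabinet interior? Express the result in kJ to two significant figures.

9700 kJ

In absolute terms T_C = 275.93 K and T_H = 300.37 K, so ΔT = 24.44 K.
The reversible limit is COP_R = T_C/ΔT = 11.29, so W_min = Q_C/COP = Q_C·ΔT/T_C.
W_min = 110000 × 24.44/275.93 = 9745 kJ.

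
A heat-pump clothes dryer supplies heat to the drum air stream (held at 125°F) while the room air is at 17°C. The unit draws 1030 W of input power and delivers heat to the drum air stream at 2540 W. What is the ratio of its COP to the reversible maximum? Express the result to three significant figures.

COP_actual = Q̇_H/Ẇ = 2540/1030 = 2.466.
In absolute terms T_C = 290.15 K and T_H = 324.82 K, so ΔT = 34.67 K.
COP_Carnot = T_H/ΔT = 324.82/34.67 = 9.370.
η_II = COP_actual/COP_Carnot = 2.466/9.370 = 0.2632.

0.263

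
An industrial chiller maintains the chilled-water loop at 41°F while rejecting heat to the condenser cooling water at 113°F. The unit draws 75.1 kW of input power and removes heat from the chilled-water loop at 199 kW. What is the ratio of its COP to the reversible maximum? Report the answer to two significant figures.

COP_actual = Q̇_C/Ẇ = 199.0/75.10 = 2.650.
In absolute terms T_C = 278.15 K and T_H = 318.15 K, so ΔT = 40.00 K.
COP_Carnot = T_C/ΔT = 278.15/40.00 = 6.954.
η_II = COP_actual/COP_Carnot = 2.650/6.954 = 0.3811.

0.38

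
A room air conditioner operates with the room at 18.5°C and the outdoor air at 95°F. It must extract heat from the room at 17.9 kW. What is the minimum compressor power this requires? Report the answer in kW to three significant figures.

1.01 kW

In absolute terms T_C = 291.65 K and T_H = 308.15 K, so ΔT = 16.50 K.
COP_Carnot = T_C/ΔT = 291.65/16.50 = 17.68.
Ẇ_min = Q̇/COP_Carnot = 17.90/17.68 = 1.013 kW.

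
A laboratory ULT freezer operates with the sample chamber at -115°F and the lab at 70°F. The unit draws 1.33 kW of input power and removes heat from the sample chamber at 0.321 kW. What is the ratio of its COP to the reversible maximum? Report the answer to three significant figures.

0.130

COP_actual = Q̇_C/Ẇ = 0.3210/1.330 = 0.2414.
In absolute terms T_C = 191.48 K and T_H = 294.26 K, so ΔT = 102.8 K.
COP_Carnot = T_C/ΔT = 191.48/102.8 = 1.863.
η_II = COP_actual/COP_Carnot = 0.2414/1.863 = 0.1295.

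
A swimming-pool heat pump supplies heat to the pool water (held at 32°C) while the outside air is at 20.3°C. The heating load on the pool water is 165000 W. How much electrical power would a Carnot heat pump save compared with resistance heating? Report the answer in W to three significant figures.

159000 W

In absolute terms T_C = 293.45 K and T_H = 305.15 K, so ΔT = 11.70 K.
COP_Carnot = T_H/ΔT = 305.15/11.70 = 26.08.
Resistance heating needs Ẇ_res = Q̇_H = 165000 W; the reversible heat pump needs only Ẇ_hp = Q̇_H/COP = 6326 W.
Saving = 165000 − 6326 = 158700 W.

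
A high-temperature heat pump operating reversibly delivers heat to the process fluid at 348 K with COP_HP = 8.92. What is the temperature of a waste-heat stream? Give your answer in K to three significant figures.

COP_HP = T_H/(T_H − T_C) gives T_H − T_C = T_H/COP.
With T_H = 348.00 K, T_C = 348.00 × (1 − 1/8.92) = 308.99 K.

309 K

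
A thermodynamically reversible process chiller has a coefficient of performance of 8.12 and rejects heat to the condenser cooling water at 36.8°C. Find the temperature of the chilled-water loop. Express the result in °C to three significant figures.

2.81 °C

For a Carnot refrigerator COP_R = T_C/(T_H − T_C), so T_C = COP·T_H/(1 + COP).
With T_H = 309.95 K, T_C = 8.12 × 309.95/9.120 = 275.96 K.
Converting, 275.96 K = 2.81°C.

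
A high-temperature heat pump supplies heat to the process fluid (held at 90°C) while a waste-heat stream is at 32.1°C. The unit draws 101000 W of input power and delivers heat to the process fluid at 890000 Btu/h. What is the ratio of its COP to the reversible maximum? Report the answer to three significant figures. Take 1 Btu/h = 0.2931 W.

0.412

Converting, Q̇_H = 890000 Btu/h = 260900 W, so COP_actual = Q̇_H/Ẇ = 260900/101000 = 2.583.
In absolute terms T_C = 305.25 K and T_H = 363.15 K, so ΔT = 57.90 K.
COP_Carnot = T_H/ΔT = 363.15/57.90 = 6.272.
η_II = COP_actual/COP_Carnot = 2.583/6.272 = 0.4118.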